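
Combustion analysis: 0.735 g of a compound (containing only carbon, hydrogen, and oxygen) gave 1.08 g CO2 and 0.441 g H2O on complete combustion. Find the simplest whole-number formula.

mol C = 1.08 / 44.01 = 0.02454; mass C = 0.02454 × 12.01 = 0.2947 g
mol H = 2 × (0.441 / 18.02) = 0.04895; mass H = 0.04895 × 1.008 = 0.04934 g
mass O = 0.735 − (0.3441) = 0.3909 g → mol O = 0.02443
Smallest is O at 0.02443 mol; normalising gives C 1.004, H 2.003, O 1.000
≈ 1:2:1 → CH2O

CH2O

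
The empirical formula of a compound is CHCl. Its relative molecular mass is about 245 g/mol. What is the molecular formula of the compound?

Empirical-formula mass = 48.47 g/mol
n = 245 / 48.47 = 5.05 ≈ 5
Molecular formula = (CHCl)5 = C5H5Cl5

C5H5Cl5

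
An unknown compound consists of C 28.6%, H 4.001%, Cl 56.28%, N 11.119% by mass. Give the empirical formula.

Assume 100 g: 28.6 g C, 4.001 g H, 56.28 g Cl, 11.119 g N.
Moles — C: 28.6 / 12.01 = 2.381 mol; H: 4.001 / 1.008 = 3.969 mol; Cl: 56.28 / 35.45 = 1.588 mol; N: 11.119 / 14.01 = 0.7936 mol
Divide by the smallest (0.7936 mol N): C 3.001, H 5.001, Cl 2.000, N 1.000
≈ 3:5:2:1 → C3H5Cl2N

C3H5Cl2N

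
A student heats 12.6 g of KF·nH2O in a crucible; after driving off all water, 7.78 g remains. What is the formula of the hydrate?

KF·2H2O

Mass of water lost = 12.6 − 7.78 = 4.82 g → 4.82 / 18.02 = 0.2675 mol H2O
Molar mass of KF = 58.10 g/mol → mol KF = 7.78 / 58.10 = 0.1339
n = 0.2675 / 0.1339 = 2.00 ≈ 2 → KF·2H2O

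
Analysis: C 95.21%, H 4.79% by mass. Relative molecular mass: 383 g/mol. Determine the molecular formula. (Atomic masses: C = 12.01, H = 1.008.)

Assume 100 g: 95.21 g C, 4.79 g H.
n(C) = 95.21/12.01 = 7.928, n(H) = 4.79/1.008 = 4.752
Smallest is H at 4.752 mol; normalising gives C 1.668, H 1.000
×3: C 5.00, H 3.00 → C5H3
Empirical-formula mass = 63.07 g/mol
n = 383 / 63.07 = 6.07 ≈ 6
Molecular formula = (C5H3)×6 = C30H18

C30H18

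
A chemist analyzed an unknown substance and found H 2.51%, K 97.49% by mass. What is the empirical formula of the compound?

Assume 100 g: 2.51 g H, 97.49 g K.
H: 2.51 g ÷ 1.008 g/mol = 2.49 mol
K: 97.49 g ÷ 39.10 g/mol = 2.493 mol
Divide by the smallest (2.49 mol H): H 1.000, K 1.001
≈ 1:1 → HK

HK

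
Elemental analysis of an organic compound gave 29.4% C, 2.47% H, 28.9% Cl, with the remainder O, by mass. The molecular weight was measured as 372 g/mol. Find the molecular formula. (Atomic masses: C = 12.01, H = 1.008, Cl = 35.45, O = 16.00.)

Assume 100 g: 29.4 g C, 2.47 g H, 28.9 g Cl, 39.23 g O.
Moles — C: 29.4 / 12.01 = 2.448 mol; H: 2.47 / 1.008 = 2.45 mol; Cl: 28.9 / 35.45 = 0.8152 mol; O: 39.23 / 16.00 = 2.452 mol
Smallest is Cl at 0.8152 mol; normalising gives C 3.003, H 3.006, Cl 1.000, O 3.008
Ratio ≈ 3:3:1:3, so the empirical formula is C3H3ClO3
Empirical-formula mass = 122.50 g/mol
n = 372 / 122.50 = 3.04 ≈ 3
Molecular formula = (C3H3ClO3)×3 = C9H9Cl3O9

C9H9Cl3O9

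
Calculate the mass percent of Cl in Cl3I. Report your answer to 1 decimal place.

45.6%

Molar mass = 3(35.45) + 1(126.90) = 233.250 g/mol
Mass of Cl per mole = 3 × 35.45 = 106.350 g
% Cl = 106.350 / 233.250 × 100 = 45.6%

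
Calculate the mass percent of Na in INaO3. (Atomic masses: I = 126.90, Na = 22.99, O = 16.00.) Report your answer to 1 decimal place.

11.6%

Molar mass = 1(126.90) + 1(22.99) + 3(16.00) = 197.890 g/mol
Mass of Na per mole = 1 × 22.99 = 22.990 g
% Na = 22.990 / 197.890 × 100 = 11.6%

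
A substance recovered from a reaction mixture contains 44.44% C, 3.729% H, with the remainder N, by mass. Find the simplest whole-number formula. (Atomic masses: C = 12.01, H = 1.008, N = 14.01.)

Assume 100 g: 44.44 g C, 3.729 g H, 51.831 g N.
Moles — C: 44.44 / 12.01 = 3.7 mol; H: 3.729 / 1.008 = 3.699 mol; N: 51.831 / 14.01 = 3.7 mol
Smallest is H at 3.699 mol; normalising gives C 1.000, H 1.000, N 1.000
≈ 1:1:1 → CHN

CHN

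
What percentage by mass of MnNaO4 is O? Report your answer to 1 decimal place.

Molar mass = 1(54.94) + 1(22.99) + 4(16.00) = 141.930 g/mol
Mass of O per mole = 4 × 16.00 = 64.000 g
% O = 64.000 / 141.930 × 100 = 45.1%

45.1%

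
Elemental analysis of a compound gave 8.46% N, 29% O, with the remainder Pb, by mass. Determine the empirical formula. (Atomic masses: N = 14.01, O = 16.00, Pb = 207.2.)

N2O6Pb

Assume 100 g: 8.46 g N, 29 g O, 62.54 g Pb.
Moles — N: 8.46 / 14.01 = 0.6039 mol; O: 29 / 16.00 = 1.812 mol; Pb: 62.54 / 207.2 = 0.3018 mol
Divide by the smallest (0.3018 mol Pb): N 2.001, O 6.005, Pb 1.000
≈ 2:6:1 → N2O6Pb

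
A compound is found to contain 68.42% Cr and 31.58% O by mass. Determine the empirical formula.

Assume 100 g: 68.42 g Cr, 31.58 g O.
Cr: 68.42 g ÷ 52.00 g/mol = 1.316 mol
O: 31.58 g ÷ 16.00 g/mol = 1.974 mol
Ratios (÷ 1.316): Cr 1.000, O 1.500
Multiply by 2: Cr 2.00, O 3.00 → Cr2O3

Cr2O3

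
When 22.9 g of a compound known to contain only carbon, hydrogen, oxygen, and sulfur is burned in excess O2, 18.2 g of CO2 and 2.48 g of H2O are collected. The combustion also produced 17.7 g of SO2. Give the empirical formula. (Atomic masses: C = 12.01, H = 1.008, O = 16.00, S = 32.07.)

mol C = 18.2 / 44.01 = 0.4135; mass C = 0.4135 × 12.01 = 4.967 g
mol H = 2 × (2.48 / 18.02) = 0.2752; mass H = 0.2752 × 1.008 = 0.2775 g
mol S = 17.7 / 64.07 = 0.2763; mass S = 8.860 g
mass O = 22.9 − (14.10) = 8.796 g → mol O = 0.5498
Smallest is H at 0.2752 mol; normalising gives C 1.502, H 1.000, O 1.997, S 1.004
Multiply by 2: C 3.00, H 2.00, O 3.99, S 2.01 → C3H2O4S2

C3H2O4S2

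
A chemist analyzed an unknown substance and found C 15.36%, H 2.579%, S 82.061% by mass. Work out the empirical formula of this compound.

Assume 100 g: 15.36 g C, 2.579 g H, 82.061 g S.
C: 15.36 g ÷ 12.01 g/mol = 1.279 mol
H: 2.579 g ÷ 1.008 g/mol = 2.559 mol
S: 82.061 g ÷ 32.07 g/mol = 2.559 mol
Ratios (÷ 1.279): C 1.000, H 2.001, S 2.001
→ CH2S2

CH2S2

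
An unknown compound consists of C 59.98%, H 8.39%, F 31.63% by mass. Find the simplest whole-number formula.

C3H5F

Assume 100 g: 59.98 g C, 8.39 g H, 31.63 g F.
n(C) = 59.98/12.01 = 4.994, n(H) = 8.39/1.008 = 8.323, n(F) = 31.63/19.00 = 1.665
Smallest is F at 1.665 mol; normalising gives C 3.000, H 5.000, F 1.000
Ratio ≈ 3:5:1, so the empirical formula is C3H5F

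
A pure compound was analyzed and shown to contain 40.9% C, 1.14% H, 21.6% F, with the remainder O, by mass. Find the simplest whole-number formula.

C3HFO2

Assume 100 g: 40.9 g C, 1.14 g H, 21.6 g F, 36.36 g O.
Moles — C: 40.9 / 12.01 = 3.405 mol; H: 1.14 / 1.008 = 1.131 mol; F: 21.6 / 19.00 = 1.137 mol; O: 36.36 / 16.00 = 2.272 mol
Ratios (÷ 1.131): C 3.011, H 1.000, F 1.005, O 2.009
≈ 3:1:1:2 → C3HFO2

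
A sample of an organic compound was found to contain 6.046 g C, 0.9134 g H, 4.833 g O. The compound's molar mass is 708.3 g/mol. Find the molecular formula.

Moles — C: 6.046 / 12.01 = 0.5034 mol; H: 0.9134 / 1.008 = 0.9062 mol; O: 4.833 / 16.00 = 0.3021 mol
Smallest is O at 0.3021 mol; normalising gives C 1.667, H 3.000, O 1.000
Multiply by 3: C 5.00, H 9.00, O 3.00 → C5H9O3
Empirical-formula mass = 117.12 g/mol
n = 708.3 / 117.12 = 6.05 ≈ 6
Molecular formula = (C5H9O3)×6 = C30H54O18

C30H54O18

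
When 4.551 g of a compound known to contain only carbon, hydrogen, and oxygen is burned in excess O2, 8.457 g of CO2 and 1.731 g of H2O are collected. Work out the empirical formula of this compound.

mol C = 8.457 / 44.01 = 0.1922; mass C = 0.1922 × 12.01 = 2.308 g
mol H = 2 × (1.731 / 18.02) = 0.1921; mass H = 0.1921 × 1.008 = 0.1937 g
mass O = 4.551 − (2.502) = 2.049 g → mol O = 0.1281
Divide by the smallest (0.1281 mol O): C 1.500, H 1.500, O 1.000
Multiply by 2: C 3.00, H 3.00, O 2.00 → C3H3O2

C3H3O2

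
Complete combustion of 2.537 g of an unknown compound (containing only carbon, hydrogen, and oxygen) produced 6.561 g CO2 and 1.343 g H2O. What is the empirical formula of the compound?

mol C = 6.561 / 44.01 = 0.1491; mass C = 0.1491 × 12.01 = 1.790 g
mol H = 2 × (1.343 / 18.02) = 0.1491; mass H = 0.1491 × 1.008 = 0.1502 g
mass O = 2.537 − (1.941) = 0.5963 g → mol O = 0.03727
Divide by the smallest (0.03727 mol O): C 4.000, H 3.999, O 1.000
→ C4H4O

C4H4O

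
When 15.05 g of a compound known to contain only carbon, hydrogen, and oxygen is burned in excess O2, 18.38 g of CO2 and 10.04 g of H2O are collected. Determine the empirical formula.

C3H8O4

mol C = 18.38 / 44.01 = 0.4176; mass C = 0.4176 × 12.01 = 5.016 g
mol H = 2 × (10.04 / 18.02) = 1.114; mass H = 1.114 × 1.008 = 1.123 g
mass O = 15.05 − (6.139) = 8.911 g → mol O = 0.5569
Smallest is C at 0.4176 mol; normalising gives C 1.000, H 2.668, O 1.334
Scaling by 3: C 3.00, H 8.00, O 4.00 → C3H8O4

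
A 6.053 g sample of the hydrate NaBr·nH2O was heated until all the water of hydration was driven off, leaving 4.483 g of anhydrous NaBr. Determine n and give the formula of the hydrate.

Mass of water lost = 6.053 − 4.483 = 1.57 g → 1.57 / 18.02 = 0.08713 mol H2O
Molar mass of NaBr = 102.89 g/mol → mol NaBr = 4.483 / 102.89 = 0.04357
n = 0.08713 / 0.04357 = 2.00 ≈ 2 → NaBr·2H2O

NaBr·2H2O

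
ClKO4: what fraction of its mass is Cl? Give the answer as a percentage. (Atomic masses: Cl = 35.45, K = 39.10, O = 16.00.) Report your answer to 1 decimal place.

Molar mass = 1(35.45) + 1(39.10) + 4(16.00) = 138.550 g/mol
Mass of Cl per mole = 1 × 35.45 = 35.450 g
% Cl = 35.450 / 138.550 × 100 = 25.6%

25.6%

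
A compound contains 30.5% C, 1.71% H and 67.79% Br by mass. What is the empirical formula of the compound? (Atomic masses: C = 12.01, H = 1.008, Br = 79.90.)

C3H2Br

Assume 100 g: 30.5 g C, 1.71 g H, 67.79 g Br.
Moles — C: 30.5 / 12.01 = 2.54 mol; H: 1.71 / 1.008 = 1.696 mol; Br: 67.79 / 79.90 = 0.8484 mol
Ratios (÷ 0.8484): C 2.993, H 1.999, Br 1.000
≈ 3:2:1 → C3H2Br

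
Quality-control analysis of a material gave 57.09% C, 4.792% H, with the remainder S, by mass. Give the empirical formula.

Assume 100 g: 57.09 g C, 4.792 g H, 38.118 g S.
n(C) = 57.09/12.01 = 4.754, n(H) = 4.792/1.008 = 4.754, n(S) = 38.118/32.07 = 1.189
Ratios (÷ 1.189): C 3.999, H 4.000, S 1.000
→ C4H4S

C4H4S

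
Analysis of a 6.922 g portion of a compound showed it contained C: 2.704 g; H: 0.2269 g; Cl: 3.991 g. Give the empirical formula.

C: 2.704 g ÷ 12.01 g/mol = 0.2251 mol
H: 0.2269 g ÷ 1.008 g/mol = 0.2251 mol
Cl: 3.991 g ÷ 35.45 g/mol = 0.1126 mol
Ratios (÷ 0.1126): C 2.000, H 1.999, Cl 1.000
→ C2H2Cl

C2H2Cl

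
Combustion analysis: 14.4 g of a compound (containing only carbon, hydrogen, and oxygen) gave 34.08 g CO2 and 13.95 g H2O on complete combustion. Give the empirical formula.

mol C = 34.08 / 44.01 = 0.7744; mass C = 0.7744 × 12.01 = 9.300 g
mol H = 2 × (13.95 / 18.02) = 1.548; mass H = 1.548 × 1.008 = 1.561 g
mass O = 14.4 − (10.86) = 3.539 g → mol O = 0.2212
Smallest is O at 0.2212 mol; normalising gives C 3.501, H 7.000, O 1.000
Scaling by 2: C 7.00, H 14.00, O 2.00 → C7H14O2

C7H14O2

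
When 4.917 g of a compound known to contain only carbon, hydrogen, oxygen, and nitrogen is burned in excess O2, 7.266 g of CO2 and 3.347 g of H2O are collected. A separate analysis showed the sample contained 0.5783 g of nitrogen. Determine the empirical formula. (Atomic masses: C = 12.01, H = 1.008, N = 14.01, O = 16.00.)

mol C = 7.266 / 44.01 = 0.1651; mass C = 0.1651 × 12.01 = 1.983 g
mol H = 2 × (3.347 / 18.02) = 0.3715; mass H = 0.3715 × 1.008 = 0.3744 g
mol N = 0.5783 / 14.01 = 0.04128
mass O = 4.917 − (2.936) = 1.981 g → mol O = 0.1238
Ratios (÷ 0.04128): C 4.000, H 8.999, N 1.000, O 3.000
≈ 4:9:1:3 → C4H9NO3

C4H9NO3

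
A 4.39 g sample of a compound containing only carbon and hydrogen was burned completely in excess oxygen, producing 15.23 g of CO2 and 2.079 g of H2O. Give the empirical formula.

C3H2

mol C = 15.23 / 44.01 = 0.3461; mass C = 0.3461 × 12.01 = 4.156 g
mol H = 2 × (2.079 / 18.02) = 0.2307; mass H = 0.2307 × 1.008 = 0.2326 g
Ratios (÷ 0.2307): C 1.500, H 1.000
Scaling by 2: C 3.00, H 2.00 → C3H2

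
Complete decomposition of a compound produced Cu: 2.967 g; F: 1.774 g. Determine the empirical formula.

CuF2

Cu: 2.967 g ÷ 63.55 g/mol = 0.04669 mol
F: 1.774 g ÷ 19.00 g/mol = 0.09337 mol
Divide by the smallest (0.04669 mol Cu): Cu 1.000, F 2.000
≈ 1:2 → CuF2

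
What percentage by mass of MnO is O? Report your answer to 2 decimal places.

Molar mass = 1(54.94) + 1(16.00) = 70.940 g/mol
Mass of O per mole = 1 × 16.00 = 16.000 g
% O = 16.000 / 70.940 × 100 = 22.55%

22.55%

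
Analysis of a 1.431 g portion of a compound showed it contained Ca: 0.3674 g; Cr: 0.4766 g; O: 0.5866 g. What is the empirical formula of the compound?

CaCrO4

Ca: 0.3674 g ÷ 40.08 g/mol = 0.009167 mol
Cr: 0.4766 g ÷ 52.00 g/mol = 0.009165 mol
O: 0.5866 g ÷ 16.00 g/mol = 0.03666 mol
Smallest is Cr at 0.009165 mol; normalising gives Ca 1.000, Cr 1.000, O 4.000
≈ 1:1:4 → CaCrO4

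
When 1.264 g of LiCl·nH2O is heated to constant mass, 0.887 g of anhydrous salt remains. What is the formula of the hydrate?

LiCl·H2O

Mass of water lost = 1.264 − 0.887 = 0.377 g → 0.377 / 18.02 = 0.02092 mol H2O
Molar mass of LiCl = 42.39 g/mol → mol LiCl = 0.887 / 42.39 = 0.02092
n = 0.02092 / 0.02092 = 1.00 ≈ 1 → LiCl·H2O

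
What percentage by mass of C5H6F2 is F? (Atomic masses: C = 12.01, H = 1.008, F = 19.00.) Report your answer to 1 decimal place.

Molar mass = 5(12.01) + 6(1.008) + 2(19.00) = 104.098 g/mol
Mass of F per mole = 2 × 19.00 = 38.000 g
% F = 38.000 / 104.098 × 100 = 36.5%

36.5%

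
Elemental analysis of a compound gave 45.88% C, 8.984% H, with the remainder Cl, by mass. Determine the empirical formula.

Assume 100 g: 45.88 g C, 8.984 g H, 45.136 g Cl.
Moles — C: 45.88 / 12.01 = 3.82 mol; H: 8.984 / 1.008 = 8.913 mol; Cl: 45.136 / 35.45 = 1.273 mol
Smallest is Cl at 1.273 mol; normalising gives C 3.000, H 7.000, Cl 1.000
→ C3H7Cl

C3H7Cl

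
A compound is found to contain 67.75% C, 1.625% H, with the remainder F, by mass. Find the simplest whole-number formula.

Assume 100 g: 67.75 g C, 1.625 g H, 30.625 g F.
C: 67.75 g ÷ 12.01 g/mol = 5.641 mol
H: 1.625 g ÷ 1.008 g/mol = 1.612 mol
F: 30.625 g ÷ 19.00 g/mol = 1.612 mol
Divide by the smallest (1.612 mol F): C 3.500, H 1.000, F 1.000
×2: C 7.00, H 2.00, F 2.00 → C7H2F2

C7H2F2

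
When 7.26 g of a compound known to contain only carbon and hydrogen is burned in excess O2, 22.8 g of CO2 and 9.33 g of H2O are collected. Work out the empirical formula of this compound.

mol C = 22.8 / 44.01 = 0.5181; mass C = 0.5181 × 12.01 = 6.222 g
mol H = 2 × (9.33 / 18.02) = 1.036; mass H = 1.036 × 1.008 = 1.044 g
Ratios (÷ 0.5181): C 1.000, H 1.999
→ CH2

CH2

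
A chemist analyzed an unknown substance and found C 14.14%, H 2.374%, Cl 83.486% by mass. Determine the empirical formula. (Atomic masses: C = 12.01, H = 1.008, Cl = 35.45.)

CH2Cl2

Assume 100 g: 14.14 g C, 2.374 g H, 83.486 g Cl.
C: 14.14 g ÷ 12.01 g/mol = 1.177 mol
H: 2.374 g ÷ 1.008 g/mol = 2.355 mol
Cl: 83.486 g ÷ 35.45 g/mol = 2.355 mol
Ratios (÷ 1.177): C 1.000, H 2.000, Cl 2.000
≈ 1:2:2 → CH2Cl2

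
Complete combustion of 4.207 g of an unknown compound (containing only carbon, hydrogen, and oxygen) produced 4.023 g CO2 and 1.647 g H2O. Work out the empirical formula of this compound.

mol C = 4.023 / 44.01 = 0.09141; mass C = 0.09141 × 12.01 = 1.098 g
mol H = 2 × (1.647 / 18.02) = 0.1828; mass H = 0.1828 × 1.008 = 0.1843 g
mass O = 4.207 − (1.282) = 2.925 g → mol O = 0.1828
Ratios (÷ 0.09141): C 1.000, H 2.000, O 2.000
Ratio ≈ 1:2:2, so the empirical formula is CH2O2

CH2O2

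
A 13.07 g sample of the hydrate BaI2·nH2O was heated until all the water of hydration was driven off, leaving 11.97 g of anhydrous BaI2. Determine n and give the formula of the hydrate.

BaI2·2H2O

Mass of water lost = 13.07 − 11.97 = 1.1 g → 1.1 / 18.02 = 0.06104 mol H2O
Molar mass of BaI2 = 391.13 g/mol → mol BaI2 = 11.97 / 391.13 = 0.0306
n = 0.06104 / 0.0306 = 1.99 ≈ 2 → BaI2·2H2O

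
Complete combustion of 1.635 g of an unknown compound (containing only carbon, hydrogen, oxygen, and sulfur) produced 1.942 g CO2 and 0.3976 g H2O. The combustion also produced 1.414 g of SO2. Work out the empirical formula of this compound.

mol C = 1.942 / 44.01 = 0.04413; mass C = 0.04413 × 12.01 = 0.5300 g
mol H = 2 × (0.3976 / 18.02) = 0.04413; mass H = 0.04413 × 1.008 = 0.04448 g
mol S = 1.414 / 64.07 = 0.02207; mass S = 0.7078 g
mass O = 1.635 − (1.282) = 0.3528 g → mol O = 0.02205
Divide by the smallest (0.02205 mol O): C 2.001, H 2.001, O 1.000, S 1.001
≈ 2:2:1:1 → C2H2OS

C2H2OS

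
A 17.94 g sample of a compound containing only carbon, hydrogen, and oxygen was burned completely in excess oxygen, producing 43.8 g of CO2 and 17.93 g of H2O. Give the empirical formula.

C4H8O

mol C = 43.8 / 44.01 = 0.9952; mass C = 0.9952 × 12.01 = 11.95 g
mol H = 2 × (17.93 / 18.02) = 1.990; mass H = 1.990 × 1.008 = 2.006 g
mass O = 17.94 − (13.96) = 3.981 g → mol O = 0.2488
Divide by the smallest (0.2488 mol O): C 4.000, H 7.997, O 1.000
→ C4H8O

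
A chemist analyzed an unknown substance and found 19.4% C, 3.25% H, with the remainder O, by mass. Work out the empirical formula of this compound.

CH2O3

Assume 100 g: 19.4 g C, 3.25 g H, 77.35 g O.
n(C) = 19.4/12.01 = 1.615, n(H) = 3.25/1.008 = 3.224, n(O) = 77.35/16.00 = 4.834
Ratios (÷ 1.615): C 1.000, H 1.996, O 2.993
≈ 1:2:3 → CH2O3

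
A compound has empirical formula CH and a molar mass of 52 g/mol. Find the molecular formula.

C4H4

Empirical-formula mass = 13.02 g/mol
n = 52 / 13.02 = 3.99 ≈ 4
Molecular formula = (CH)4 = C4H4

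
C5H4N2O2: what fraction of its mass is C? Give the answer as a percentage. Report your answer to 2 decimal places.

48.39%

Molar mass = 5(12.01) + 4(1.008) + 2(14.01) + 2(16.00) = 124.102 g/mol
Mass of C per mole = 5 × 12.01 = 60.050 g
% C = 60.050 / 124.102 × 100 = 48.39%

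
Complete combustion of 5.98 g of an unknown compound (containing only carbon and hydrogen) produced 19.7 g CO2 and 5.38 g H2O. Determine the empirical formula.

C3H4

mol C = 19.7 / 44.01 = 0.4476; mass C = 0.4476 × 12.01 = 5.376 g
mol H = 2 × (5.38 / 18.02) = 0.5971; mass H = 0.5971 × 1.008 = 0.6019 g
Smallest is C at 0.4476 mol; normalising gives C 1.000, H 1.334
Scaling by 3: C 3.00, H 4.00 → C3H4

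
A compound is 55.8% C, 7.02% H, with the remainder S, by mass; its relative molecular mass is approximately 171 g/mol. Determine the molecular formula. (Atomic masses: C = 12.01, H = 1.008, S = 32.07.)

C8H12S2

Assume 100 g: 55.8 g C, 7.02 g H, 37.18 g S.
Moles — C: 55.8 / 12.01 = 4.646 mol; H: 7.02 / 1.008 = 6.964 mol; S: 37.18 / 32.07 = 1.159 mol
Ratios (÷ 1.159): C 4.008, H 6.007, S 1.000
Ratio ≈ 4:6:1, so the empirical formula is C4H6S
Empirical-formula mass = 86.16 g/mol
n = 171 / 86.16 = 1.98 ≈ 2
Molecular formula = (C4H6S)×2 = C8H12S2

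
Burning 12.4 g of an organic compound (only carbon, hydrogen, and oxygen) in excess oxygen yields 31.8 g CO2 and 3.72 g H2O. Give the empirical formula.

C7H4O2

mol C = 31.8 / 44.01 = 0.7226; mass C = 0.7226 × 12.01 = 8.678 g
mol H = 2 × (3.72 / 18.02) = 0.4129; mass H = 0.4129 × 1.008 = 0.4162 g
mass O = 12.4 − (9.094) = 3.306 g → mol O = 0.2066
Smallest is O at 0.2066 mol; normalising gives C 3.497, H 1.998, O 1.000
×2: C 6.99, H 4.00, O 2.00 → C7H4O2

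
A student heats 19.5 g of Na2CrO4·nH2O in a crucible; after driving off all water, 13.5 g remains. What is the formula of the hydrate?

Na2CrO4·4H2O

Mass of water lost = 19.5 − 13.5 = 6 g → 6 / 18.02 = 0.333 mol H2O
Molar mass of Na2CrO4 = 161.98 g/mol → mol Na2CrO4 = 13.5 / 161.98 = 0.08334
n = 0.333 / 0.08334 = 4.00 ≈ 4 → Na2CrO4·4H2O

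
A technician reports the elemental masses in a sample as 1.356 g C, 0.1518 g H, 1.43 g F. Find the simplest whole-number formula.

n(C) = 1.356/12.01 = 0.1129, n(H) = 0.1518/1.008 = 0.1506, n(F) = 1.43/19.00 = 0.07526
Divide by the smallest (0.07526 mol F): C 1.500, H 2.001, F 1.000
Scaling by 2: C 3.00, H 4.00, F 2.00 → C3H4F2

C3H4F2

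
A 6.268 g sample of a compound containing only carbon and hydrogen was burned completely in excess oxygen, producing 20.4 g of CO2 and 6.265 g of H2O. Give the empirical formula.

mol C = 20.4 / 44.01 = 0.4635; mass C = 0.4635 × 12.01 = 5.567 g
mol H = 2 × (6.265 / 18.02) = 0.6953; mass H = 0.6953 × 1.008 = 0.7009 g
Smallest is C at 0.4635 mol; normalising gives C 1.000, H 1.500
×2: C 2.00, H 3.00 → C2H3

C2H3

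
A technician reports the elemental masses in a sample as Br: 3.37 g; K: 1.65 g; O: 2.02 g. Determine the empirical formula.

BrKO3

Moles — Br: 3.37 / 79.90 = 0.04218 mol; K: 1.65 / 39.10 = 0.0422 mol; O: 2.02 / 16.00 = 0.1263 mol
Smallest is Br at 0.04218 mol; normalising gives Br 1.000, K 1.001, O 2.993
Ratio ≈ 1:1:3, so the empirical formula is BrKO3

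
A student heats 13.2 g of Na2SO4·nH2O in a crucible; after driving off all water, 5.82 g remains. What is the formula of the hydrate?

Na2SO4·10H2O

Mass of water lost = 13.2 − 5.82 = 7.38 g → 7.38 / 18.02 = 0.4095 mol H2O
Molar mass of Na2SO4 = 142.05 g/mol → mol Na2SO4 = 5.82 / 142.05 = 0.04097
n = 0.4095 / 0.04097 = 10.00 ≈ 10 → Na2SO4·10H2O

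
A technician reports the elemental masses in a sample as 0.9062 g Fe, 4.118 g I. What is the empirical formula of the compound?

FeI2

n(Fe) = 0.9062/55.85 = 0.01623, n(I) = 4.118/126.90 = 0.03245
Smallest is Fe at 0.01623 mol; normalising gives Fe 1.000, I 2.000
≈ 1:2 → FeI2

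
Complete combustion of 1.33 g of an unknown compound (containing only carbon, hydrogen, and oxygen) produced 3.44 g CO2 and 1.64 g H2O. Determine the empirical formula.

C6H14O

mol C = 3.44 / 44.01 = 0.07816; mass C = 0.07816 × 12.01 = 0.9388 g
mol H = 2 × (1.64 / 18.02) = 0.1820; mass H = 0.1820 × 1.008 = 0.1835 g
mass O = 1.33 − (1.122) = 0.2078 g → mol O = 0.01299
Ratios (÷ 0.01299): C 6.019, H 14.017, O 1.000
≈ 6:14:1 → C6H14O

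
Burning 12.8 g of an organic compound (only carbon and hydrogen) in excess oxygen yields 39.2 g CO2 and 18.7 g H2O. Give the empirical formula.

C3H7

mol C = 39.2 / 44.01 = 0.8907; mass C = 0.8907 × 12.01 = 10.70 g
mol H = 2 × (18.7 / 18.02) = 2.075; mass H = 2.075 × 1.008 = 2.092 g
Ratios (÷ 0.8907): C 1.000, H 2.330
Multiply by 3: C 3.00, H 6.99 → C3H7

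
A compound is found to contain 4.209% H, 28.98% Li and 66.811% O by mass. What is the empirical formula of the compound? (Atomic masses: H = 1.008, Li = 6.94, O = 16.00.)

HLiO

Assume 100 g: 4.209 g H, 28.98 g Li, 66.811 g O.
H: 4.209 g ÷ 1.008 g/mol = 4.176 mol
Li: 28.98 g ÷ 6.94 g/mol = 4.176 mol
O: 66.811 g ÷ 16.00 g/mol = 4.176 mol
Divide by the smallest (4.176 mol H): H 1.000, Li 1.000, O 1.000
Ratio ≈ 1:1:1, so the empirical formula is HLiO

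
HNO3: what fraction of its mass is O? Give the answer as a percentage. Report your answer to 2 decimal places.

76.17%

Molar mass = 1(1.008) + 1(14.01) + 3(16.00) = 63.018 g/mol
Mass of O per mole = 3 × 16.00 = 48.000 g
% O = 48.000 / 63.018 × 100 = 76.17%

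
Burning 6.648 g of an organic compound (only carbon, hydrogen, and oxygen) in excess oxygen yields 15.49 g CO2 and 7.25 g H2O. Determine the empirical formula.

mol C = 15.49 / 44.01 = 0.3520; mass C = 0.3520 × 12.01 = 4.227 g
mol H = 2 × (7.25 / 18.02) = 0.8047; mass H = 0.8047 × 1.008 = 0.8111 g
mass O = 6.648 − (5.038) = 1.610 g → mol O = 0.1006
Smallest is O at 0.1006 mol; normalising gives C 3.498, H 7.998, O 1.000
Scaling by 2: C 7.00, H 16.00, O 2.00 → C7H16O2

C7H16O2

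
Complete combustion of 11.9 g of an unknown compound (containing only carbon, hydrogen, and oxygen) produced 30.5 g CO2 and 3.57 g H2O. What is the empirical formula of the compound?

mol C = 30.5 / 44.01 = 0.6930; mass C = 0.6930 × 12.01 = 8.323 g
mol H = 2 × (3.57 / 18.02) = 0.3962; mass H = 0.3962 × 1.008 = 0.3994 g
mass O = 11.9 − (8.723) = 3.177 g → mol O = 0.1986
Ratios (÷ 0.1986): C 3.490, H 1.995, O 1.000
Multiply by 2: C 6.98, H 3.99, O 2.00 → C7H4O2

C7H4O2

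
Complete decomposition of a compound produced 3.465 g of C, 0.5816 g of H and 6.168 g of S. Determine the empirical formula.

C3H6S2

n(C) = 3.465/12.01 = 0.2885, n(H) = 0.5816/1.008 = 0.577, n(S) = 6.168/32.07 = 0.1923
Divide by the smallest (0.1923 mol S): C 1.500, H 3.000, S 1.000
×2: C 3.00, H 6.00, S 2.00 → C3H6S2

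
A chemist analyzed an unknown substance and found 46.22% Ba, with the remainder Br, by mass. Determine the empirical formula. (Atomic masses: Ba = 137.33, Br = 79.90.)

BaBr2

Assume 100 g: 46.22 g Ba, 53.78 g Br.
Moles — Ba: 46.22 / 137.33 = 0.3366 mol; Br: 53.78 / 79.90 = 0.6731 mol
Ratios (÷ 0.3366): Ba 1.000, Br 2.000
→ BaBr2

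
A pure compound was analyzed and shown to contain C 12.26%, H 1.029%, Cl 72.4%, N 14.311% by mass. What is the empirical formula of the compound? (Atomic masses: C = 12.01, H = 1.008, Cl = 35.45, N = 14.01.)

Assume 100 g: 12.26 g C, 1.029 g H, 72.4 g Cl, 14.311 g N.
C: 12.26 g ÷ 12.01 g/mol = 1.021 mol
H: 1.029 g ÷ 1.008 g/mol = 1.021 mol
Cl: 72.4 g ÷ 35.45 g/mol = 2.042 mol
N: 14.311 g ÷ 14.01 g/mol = 1.021 mol
Divide by the smallest (1.021 mol C): C 1.000, H 1.000, Cl 2.001, N 1.001
≈ 1:1:2:1 → CHCl2N

CHCl2N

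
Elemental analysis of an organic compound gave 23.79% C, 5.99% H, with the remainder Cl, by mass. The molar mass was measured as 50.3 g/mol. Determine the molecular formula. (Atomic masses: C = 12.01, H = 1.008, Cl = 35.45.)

Assume 100 g: 23.79 g C, 5.99 g H, 70.22 g Cl.
Moles — C: 23.79 / 12.01 = 1.981 mol; H: 5.99 / 1.008 = 5.942 mol; Cl: 70.22 / 35.45 = 1.981 mol
Smallest is Cl at 1.981 mol; normalising gives C 1.000, H 3.000, Cl 1.000
→ CH3Cl
Empirical-formula mass = 50.48 g/mol
n = 50.3 / 50.48 = 1.00 ≈ 1
Molecular formula = empirical formula = CH3Cl

CH3Cl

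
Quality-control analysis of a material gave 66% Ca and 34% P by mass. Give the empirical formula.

Ca3P2

Assume 100 g: 66 g Ca, 34 g P.
Moles — Ca: 66 / 40.08 = 1.647 mol; P: 34 / 30.97 = 1.098 mol
Smallest is P at 1.098 mol; normalising gives Ca 1.500, P 1.000
×2: Ca 3.00, P 2.00 → Ca3P2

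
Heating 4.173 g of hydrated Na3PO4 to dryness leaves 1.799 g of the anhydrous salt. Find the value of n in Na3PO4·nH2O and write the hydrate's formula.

Na3PO4·12H2O

Mass of water lost = 4.173 − 1.799 = 2.374 g → 2.374 / 18.02 = 0.1317 mol H2O
Molar mass of Na3PO4 = 163.94 g/mol → mol Na3PO4 = 1.799 / 163.94 = 0.01097
n = 0.1317 / 0.01097 = 12.01 ≈ 12 → Na3PO4·12H2O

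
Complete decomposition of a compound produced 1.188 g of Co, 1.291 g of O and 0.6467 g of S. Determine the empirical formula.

CoO4S

Co: 1.188 g ÷ 58.93 g/mol = 0.02016 mol
O: 1.291 g ÷ 16.00 g/mol = 0.08069 mol
S: 0.6467 g ÷ 32.07 g/mol = 0.02017 mol
Smallest is Co at 0.02016 mol; normalising gives Co 1.000, O 4.002, S 1.000
→ CoO4S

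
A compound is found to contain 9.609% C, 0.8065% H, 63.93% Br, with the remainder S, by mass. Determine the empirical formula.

CHBrS

Assume 100 g: 9.609 g C, 0.8065 g H, 63.93 g Br, 25.654 g S.
Moles — C: 9.609 / 12.01 = 0.8001 mol; H: 0.8065 / 1.008 = 0.8001 mol; Br: 63.93 / 79.90 = 0.8001 mol; S: 25.654 / 32.07 = 0.7999 mol
Ratios (÷ 0.7999): C 1.000, H 1.000, Br 1.000, S 1.000
Ratio ≈ 1:1:1:1, so the empirical formula is CHBrS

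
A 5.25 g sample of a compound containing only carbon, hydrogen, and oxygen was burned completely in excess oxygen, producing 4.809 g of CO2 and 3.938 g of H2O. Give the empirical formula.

CH4O2

mol C = 4.809 / 44.01 = 0.1093; mass C = 0.1093 × 12.01 = 1.312 g
mol H = 2 × (3.938 / 18.02) = 0.4371; mass H = 0.4371 × 1.008 = 0.4406 g
mass O = 5.25 − (1.753) = 3.497 g → mol O = 0.2186
Smallest is C at 0.1093 mol; normalising gives C 1.000, H 4.000, O 2.000
Ratio ≈ 1:4:2, so the empirical formula is CH4O2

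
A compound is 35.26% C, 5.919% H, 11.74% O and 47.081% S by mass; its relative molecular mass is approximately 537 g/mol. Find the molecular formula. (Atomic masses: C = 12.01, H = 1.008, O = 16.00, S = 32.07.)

Assume 100 g: 35.26 g C, 5.919 g H, 11.74 g O, 47.081 g S.
C: 35.26 g ÷ 12.01 g/mol = 2.936 mol
H: 5.919 g ÷ 1.008 g/mol = 5.872 mol
O: 11.74 g ÷ 16.00 g/mol = 0.7338 mol
S: 47.081 g ÷ 32.07 g/mol = 1.468 mol
Ratios (÷ 0.7338): C 4.001, H 8.003, O 1.000, S 2.001
≈ 4:8:1:2 → C4H8OS2
Empirical-formula mass = 136.24 g/mol
n = 537 / 136.24 = 3.94 ≈ 4
Molecular formula = (C4H8OS2)×4 = C16H32O4S8

C16H32O4S8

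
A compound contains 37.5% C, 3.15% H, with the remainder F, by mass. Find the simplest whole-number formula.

CHF

Assume 100 g: 37.5 g C, 3.15 g H, 59.35 g F.
Moles — C: 37.5 / 12.01 = 3.122 mol; H: 3.15 / 1.008 = 3.125 mol; F: 59.35 / 19.00 = 3.124 mol
Ratios (÷ 3.122): C 1.000, H 1.001, F 1.000
Ratio ≈ 1:1:1, so the empirical formula is CHF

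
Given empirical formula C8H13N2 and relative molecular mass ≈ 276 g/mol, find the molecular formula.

C16H26N4

Empirical-formula mass = 137.20 g/mol
n = 276 / 137.20 = 2.01 ≈ 2
Molecular formula = (C8H13N2)2 = C16H26N4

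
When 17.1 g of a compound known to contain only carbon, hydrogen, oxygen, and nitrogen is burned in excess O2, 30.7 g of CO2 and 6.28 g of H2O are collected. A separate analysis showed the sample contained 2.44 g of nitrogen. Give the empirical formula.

C4H4NO2

mol C = 30.7 / 44.01 = 0.6976; mass C = 0.6976 × 12.01 = 8.378 g
mol H = 2 × (6.28 / 18.02) = 0.6970; mass H = 0.6970 × 1.008 = 0.7026 g
mol N = 2.44 / 14.01 = 0.1742
mass O = 17.1 − (11.52) = 5.580 g → mol O = 0.3487
Divide by the smallest (0.1742 mol N): C 4.005, H 4.002, N 1.000, O 2.002
≈ 4:4:1:2 → C4H4NO2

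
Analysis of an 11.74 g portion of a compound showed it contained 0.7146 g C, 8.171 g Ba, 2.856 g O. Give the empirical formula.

CBaO3

C: 0.7146 g ÷ 12.01 g/mol = 0.0595 mol
Ba: 8.171 g ÷ 137.33 g/mol = 0.0595 mol
O: 2.856 g ÷ 16.00 g/mol = 0.1785 mol
Ratios (÷ 0.0595): C 1.000, Ba 1.000, O 3.000
Ratio ≈ 1:1:3, so the empirical formula is CBaO3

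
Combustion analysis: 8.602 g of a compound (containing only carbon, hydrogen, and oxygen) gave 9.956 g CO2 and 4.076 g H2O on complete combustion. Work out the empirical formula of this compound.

C2H4O3

mol C = 9.956 / 44.01 = 0.2262; mass C = 0.2262 × 12.01 = 2.717 g
mol H = 2 × (4.076 / 18.02) = 0.4524; mass H = 0.4524 × 1.008 = 0.4560 g
mass O = 8.602 − (3.173) = 5.429 g → mol O = 0.3393
Ratios (÷ 0.2262): C 1.000, H 2.000, O 1.500
×2: C 2.00, H 4.00, O 3.00 → C2H4O3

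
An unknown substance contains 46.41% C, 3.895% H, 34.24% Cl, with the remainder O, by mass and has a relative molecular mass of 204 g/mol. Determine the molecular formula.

Assume 100 g: 46.41 g C, 3.895 g H, 34.24 g Cl, 15.455 g O.
n(C) = 46.41/12.01 = 3.864, n(H) = 3.895/1.008 = 3.864, n(Cl) = 34.24/35.45 = 0.9659, n(O) = 15.455/16.00 = 0.9659
Smallest is Cl at 0.9659 mol; normalising gives C 4.001, H 4.001, Cl 1.000, O 1.000
Ratio ≈ 4:4:1:1, so the empirical formula is C4H4ClO
Empirical-formula mass = 103.52 g/mol
n = 204 / 103.52 = 1.97 ≈ 2
Molecular formula = (C4H4ClO)×2 = C8H8Cl2O2

C8H8Cl2O2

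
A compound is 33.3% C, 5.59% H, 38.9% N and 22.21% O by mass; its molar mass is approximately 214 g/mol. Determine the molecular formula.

C6H12N6O3

Assume 100 g: 33.3 g C, 5.59 g H, 38.9 g N, 22.21 g O.
C: 33.3 g ÷ 12.01 g/mol = 2.773 mol
H: 5.59 g ÷ 1.008 g/mol = 5.546 mol
N: 38.9 g ÷ 14.01 g/mol = 2.777 mol
O: 22.21 g ÷ 16.00 g/mol = 1.388 mol
Divide by the smallest (1.388 mol O): C 1.997, H 3.995, N 2.000, O 1.000
≈ 2:4:2:1 → C2H4N2O
Empirical-formula mass = 72.07 g/mol
n = 214 / 72.07 = 2.97 ≈ 3
Molecular formula = (C2H4N2O)×3 = C6H12N6O3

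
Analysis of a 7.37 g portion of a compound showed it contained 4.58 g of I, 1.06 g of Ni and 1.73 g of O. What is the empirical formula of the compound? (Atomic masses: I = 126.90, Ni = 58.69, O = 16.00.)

I2NiO6

Moles — I: 4.58 / 126.90 = 0.03609 mol; Ni: 1.06 / 58.69 = 0.01806 mol; O: 1.73 / 16.00 = 0.1081 mol
Divide by the smallest (0.01806 mol Ni): I 1.998, Ni 1.000, O 5.987
Ratio ≈ 2:1:6, so the empirical formula is I2NiO6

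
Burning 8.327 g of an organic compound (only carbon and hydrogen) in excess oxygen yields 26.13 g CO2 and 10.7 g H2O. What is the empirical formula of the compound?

mol C = 26.13 / 44.01 = 0.5937; mass C = 0.5937 × 12.01 = 7.131 g
mol H = 2 × (10.7 / 18.02) = 1.188; mass H = 1.188 × 1.008 = 1.197 g
Ratios (÷ 0.5937): C 1.000, H 2.000
→ CH2

CH2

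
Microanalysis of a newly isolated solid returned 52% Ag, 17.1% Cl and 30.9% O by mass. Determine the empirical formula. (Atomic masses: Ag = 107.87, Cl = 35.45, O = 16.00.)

AgClO4

Assume 100 g: 52 g Ag, 17.1 g Cl, 30.9 g O.
n(Ag) = 52/107.87 = 0.4821, n(Cl) = 17.1/35.45 = 0.4824, n(O) = 30.9/16.00 = 1.931
Ratios (÷ 0.4821): Ag 1.000, Cl 1.001, O 4.006
Ratio ≈ 1:1:4, so the empirical formula is AgClO4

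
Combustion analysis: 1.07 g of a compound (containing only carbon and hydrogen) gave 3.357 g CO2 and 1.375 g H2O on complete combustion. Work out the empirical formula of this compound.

CH2

mol C = 3.357 / 44.01 = 0.07628; mass C = 0.07628 × 12.01 = 0.9161 g
mol H = 2 × (1.375 / 18.02) = 0.1526; mass H = 0.1526 × 1.008 = 0.1538 g
Smallest is C at 0.07628 mol; normalising gives C 1.000, H 2.001
≈ 1:2 → CH2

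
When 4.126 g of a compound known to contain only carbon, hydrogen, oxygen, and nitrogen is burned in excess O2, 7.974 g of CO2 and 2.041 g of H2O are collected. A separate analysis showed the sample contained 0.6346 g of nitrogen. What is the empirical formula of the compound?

C8H10N2O3

mol C = 7.974 / 44.01 = 0.1812; mass C = 0.1812 × 12.01 = 2.176 g
mol H = 2 × (2.041 / 18.02) = 0.2265; mass H = 0.2265 × 1.008 = 0.2283 g
mol N = 0.6346 / 14.01 = 0.04530
mass O = 4.126 − (3.039) = 1.087 g → mol O = 0.06794
Ratios (÷ 0.0453): C 4.000, H 5.001, N 1.000, O 1.500
Scaling by 2: C 8.00, H 10.00, N 2.00, O 3.00 → C8H10N2O3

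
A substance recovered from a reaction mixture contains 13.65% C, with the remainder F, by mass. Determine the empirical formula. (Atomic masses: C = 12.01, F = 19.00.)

Assume 100 g: 13.65 g C, 86.35 g F.
n(C) = 13.65/12.01 = 1.137, n(F) = 86.35/19.00 = 4.545
Divide by the smallest (1.137 mol C): C 1.000, F 3.999
≈ 1:4 → CF4

CF4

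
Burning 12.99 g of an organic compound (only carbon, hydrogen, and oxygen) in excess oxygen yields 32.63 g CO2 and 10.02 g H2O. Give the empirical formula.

mol C = 32.63 / 44.01 = 0.7414; mass C = 0.7414 × 12.01 = 8.904 g
mol H = 2 × (10.02 / 18.02) = 1.112; mass H = 1.112 × 1.008 = 1.121 g
mass O = 12.99 − (10.03) = 2.965 g → mol O = 0.1853
Smallest is O at 0.1853 mol; normalising gives C 4.002, H 6.002, O 1.000
→ C4H6O

C4H6O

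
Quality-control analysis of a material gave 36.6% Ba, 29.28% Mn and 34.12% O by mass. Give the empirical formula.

BaMn2O8

Assume 100 g: 36.6 g Ba, 29.28 g Mn, 34.12 g O.
Ba: 36.6 g ÷ 137.33 g/mol = 0.2665 mol
Mn: 29.28 g ÷ 54.94 g/mol = 0.5329 mol
O: 34.12 g ÷ 16.00 g/mol = 2.132 mol
Ratios (÷ 0.2665): Ba 1.000, Mn 2.000, O 8.002
Ratio ≈ 1:2:8, so the empirical formula is BaMn2O8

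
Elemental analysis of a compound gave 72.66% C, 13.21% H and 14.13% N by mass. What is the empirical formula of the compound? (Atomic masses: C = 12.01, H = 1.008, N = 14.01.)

Assume 100 g: 72.66 g C, 13.21 g H, 14.13 g N.
C: 72.66 g ÷ 12.01 g/mol = 6.05 mol
H: 13.21 g ÷ 1.008 g/mol = 13.11 mol
N: 14.13 g ÷ 14.01 g/mol = 1.009 mol
Divide by the smallest (1.009 mol N): C 5.999, H 12.994, N 1.000
≈ 6:13:1 → C6H13N

C6H13N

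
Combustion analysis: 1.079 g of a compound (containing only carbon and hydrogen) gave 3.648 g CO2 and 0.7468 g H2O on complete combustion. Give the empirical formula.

mol C = 3.648 / 44.01 = 0.08289; mass C = 0.08289 × 12.01 = 0.9955 g
mol H = 2 × (0.7468 / 18.02) = 0.08289; mass H = 0.08289 × 1.008 = 0.08355 g
Divide by the smallest (0.08289 mol H): C 1.000, H 1.000
→ CH

CH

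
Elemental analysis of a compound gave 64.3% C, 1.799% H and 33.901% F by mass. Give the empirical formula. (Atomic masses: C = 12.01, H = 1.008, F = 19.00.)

C3HF

Assume 100 g: 64.3 g C, 1.799 g H, 33.901 g F.
Moles — C: 64.3 / 12.01 = 5.354 mol; H: 1.799 / 1.008 = 1.785 mol; F: 33.901 / 19.00 = 1.784 mol
Smallest is F at 1.784 mol; normalising gives C 3.001, H 1.000, F 1.000
Ratio ≈ 3:1:1, so the empirical formula is C3HF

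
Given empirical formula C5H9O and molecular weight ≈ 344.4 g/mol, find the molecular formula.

Empirical-formula mass = 85.12 g/mol
n = 344.4 / 85.12 = 4.05 ≈ 4
Molecular formula = (C5H9O)4 = C20H36O4

C20H36O4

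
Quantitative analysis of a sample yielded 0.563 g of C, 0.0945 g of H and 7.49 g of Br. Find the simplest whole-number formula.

C: 0.563 g ÷ 12.01 g/mol = 0.04688 mol
H: 0.0945 g ÷ 1.008 g/mol = 0.09375 mol
Br: 7.49 g ÷ 79.90 g/mol = 0.09374 mol
Ratios (÷ 0.04688): C 1.000, H 2.000, Br 2.000
≈ 1:2:2 → CH2Br2

CH2Br2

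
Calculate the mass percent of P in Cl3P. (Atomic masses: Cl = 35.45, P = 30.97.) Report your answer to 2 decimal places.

Molar mass = 3(35.45) + 1(30.97) = 137.320 g/mol
Mass of P per mole = 1 × 30.97 = 30.970 g
% P = 30.970 / 137.320 × 100 = 22.55%

22.55%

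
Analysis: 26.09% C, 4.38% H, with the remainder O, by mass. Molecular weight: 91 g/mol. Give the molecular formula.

C2H4O4

Assume 100 g: 26.09 g C, 4.38 g H, 69.53 g O.
Moles — C: 26.09 / 12.01 = 2.172 mol; H: 4.38 / 1.008 = 4.345 mol; O: 69.53 / 16.00 = 4.346 mol
Ratios (÷ 2.172): C 1.000, H 2.000, O 2.000
→ CH2O2
Empirical-formula mass = 46.03 g/mol
n = 91 / 46.03 = 1.98 ≈ 2
Molecular formula = (CH2O2)×2 = C2H4O4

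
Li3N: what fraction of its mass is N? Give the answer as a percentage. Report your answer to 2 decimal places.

40.22%

Molar mass = 3(6.94) + 1(14.01) = 34.830 g/mol
Mass of N per mole = 1 × 14.01 = 14.010 g
% N = 14.010 / 34.830 × 100 = 40.22%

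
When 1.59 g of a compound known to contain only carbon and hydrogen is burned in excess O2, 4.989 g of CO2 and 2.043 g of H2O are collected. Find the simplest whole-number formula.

mol C = 4.989 / 44.01 = 0.1134; mass C = 0.1134 × 12.01 = 1.361 g
mol H = 2 × (2.043 / 18.02) = 0.2267; mass H = 0.2267 × 1.008 = 0.2286 g
Ratios (÷ 0.1134): C 1.000, H 2.000
Ratio ≈ 1:2, so the empirical formula is CH2

CH2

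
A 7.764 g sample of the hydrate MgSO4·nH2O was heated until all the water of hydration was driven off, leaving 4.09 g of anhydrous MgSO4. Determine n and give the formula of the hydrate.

MgSO4·6H2O

Mass of water lost = 7.764 − 4.09 = 3.674 g → 3.674 / 18.02 = 0.2039 mol H2O
Molar mass of MgSO4 = 120.38 g/mol → mol MgSO4 = 4.09 / 120.38 = 0.03398
n = 0.2039 / 0.03398 = 6.00 ≈ 6 → MgSO4·6H2O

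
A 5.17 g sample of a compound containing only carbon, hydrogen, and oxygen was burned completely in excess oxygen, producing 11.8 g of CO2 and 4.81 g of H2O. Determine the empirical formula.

C3H6O

mol C = 11.8 / 44.01 = 0.2681; mass C = 0.2681 × 12.01 = 3.220 g
mol H = 2 × (4.81 / 18.02) = 0.5339; mass H = 0.5339 × 1.008 = 0.5381 g
mass O = 5.17 − (3.758) = 1.412 g → mol O = 0.08823
Smallest is O at 0.08823 mol; normalising gives C 3.039, H 6.050, O 1.000
Ratio ≈ 3:6:1, so the empirical formula is C3H6O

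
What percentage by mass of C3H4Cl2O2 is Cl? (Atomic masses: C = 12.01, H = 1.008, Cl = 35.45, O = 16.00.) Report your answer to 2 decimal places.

49.59%

Molar mass = 3(12.01) + 4(1.008) + 2(35.45) + 2(16.00) = 142.962 g/mol
Mass of Cl per mole = 2 × 35.45 = 70.900 g
% Cl = 70.900 / 142.962 × 100 = 49.59%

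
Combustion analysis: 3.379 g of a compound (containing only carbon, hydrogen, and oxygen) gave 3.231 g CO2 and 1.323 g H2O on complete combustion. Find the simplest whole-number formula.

CH2O2

mol C = 3.231 / 44.01 = 0.07342; mass C = 0.07342 × 12.01 = 0.8817 g
mol H = 2 × (1.323 / 18.02) = 0.1468; mass H = 0.1468 × 1.008 = 0.1480 g
mass O = 3.379 − (1.030) = 2.349 g → mol O = 0.1468
Divide by the smallest (0.07342 mol C): C 1.000, H 2.000, O 2.000
→ CH2O2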